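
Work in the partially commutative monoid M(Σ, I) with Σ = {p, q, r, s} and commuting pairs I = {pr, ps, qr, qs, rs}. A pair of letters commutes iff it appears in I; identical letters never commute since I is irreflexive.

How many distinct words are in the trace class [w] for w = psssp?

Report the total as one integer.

10

#0=p has no predecessor
#1=s has no predecessor
#2=s depends on [1:s]
#3=s depends on [2:s]
#4=p depends on [0:p]
sources: [0:p, 1:s]
N(rest) = Σ N(rest − s) over sources s of rest; N(one piece) = 1:
  size 1 → [3]=1  [4]=1
  size 2 → [0,4]=1  [2,3]=1  [3,4]=2
  size 3 → [0,3,4]=3  [1,2,3]=1  [2,3,4]=3
  first=0(p) contributes 4
  first=1(s) contributes 6
|[w]| = 10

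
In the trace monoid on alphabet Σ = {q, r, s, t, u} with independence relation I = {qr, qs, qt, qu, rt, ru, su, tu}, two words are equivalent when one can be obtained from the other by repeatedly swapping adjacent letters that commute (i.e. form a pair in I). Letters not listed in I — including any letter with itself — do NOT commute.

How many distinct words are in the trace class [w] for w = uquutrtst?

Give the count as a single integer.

1512

0(u) covers ∅
1(q) covers ∅
2(u) covers 0:u
3(u) covers 2:u
4(t) covers ∅
5(r) covers ∅
6(t) covers 4:t
7(s) covers 5:r, 6:t
8(t) covers 7:s
floor of heap: 0:u, 1:q, 4:t, 5:r
completions by unplaced set U, small U first (add the entries for U minus each lowest piece of U):
  |U|=1: {1}:1  {3}:1  {8}:1
  |U|=2: {1,3}:2  {1,8}:2  {2,3}:1  {3,8}:2  {7,8}:1
  |U|=3: {0,2,3}:1  {1,2,3}:3  {1,3,8}:6  {1,7,8}:3  {2,3,8}:3  {3,7,8}:3  {5,7,8}:1  {6,7,8}:1
  |U|=4: {0,1,2,3}:4  {0,2,3,8}:4  {1,2,3,8}:12  {1,3,7,8}:12  {1,5,7,8}:4  {1,6,7,8}:4  {2,3,7,8}:6  {3,5,7,8}:4  {3,6,7,8}:4  {4,6,7,8}:1  {5,6,7,8}:2
  |U|=5: {0,1,2,3,8}:20  {0,2,3,7,8}:10  {1,2,3,7,8}:30  {1,3,5,7,8}:20  {1,3,6,7,8}:20  {1,4,6,7,8}:5  {1,5,6,7,8}:10  {2,3,5,7,8}:10  {2,3,6,7,8}:10  {3,4,6,7,8}:5  {3,5,6,7,8}:10  {4,5,6,7,8}:3
  |U|=6: {0,1,2,3,7,8}:60  {0,2,3,5,7,8}:20  {0,2,3,6,7,8}:20  {1,2,3,5,7,8}:60  {1,2,3,6,7,8}:60  {1,3,4,6,7,8}:30  {1,3,5,6,7,8}:60  {1,4,5,6,7,8}:18  {2,3,4,6,7,8}:15  {2,3,5,6,7,8}:30  {3,4,5,6,7,8}:18
  |U|=7: {0,1,2,3,5,7,8}:140  {0,1,2,3,6,7,8}:140  {0,2,3,4,6,7,8}:35  {0,2,3,5,6,7,8}:70  {1,2,3,4,6,7,8}:105  {1,2,3,5,6,7,8}:210  {1,3,4,5,6,7,8}:126  {2,3,4,5,6,7,8}:63
  start at 0(u): 504
  start at 1(q): 168
  start at 4(t): 560
  start at 5(r): 280
sum over floor = 1512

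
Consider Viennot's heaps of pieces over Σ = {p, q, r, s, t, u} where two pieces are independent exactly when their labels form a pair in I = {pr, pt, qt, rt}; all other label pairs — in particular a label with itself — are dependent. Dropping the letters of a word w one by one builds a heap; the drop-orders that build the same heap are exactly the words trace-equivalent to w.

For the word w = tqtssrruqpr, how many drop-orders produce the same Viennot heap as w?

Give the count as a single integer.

#0=t has no predecessor
#1=q has no predecessor
#2=t depends on [0:t]
#3=s depends on [1:q, 2:t]
#4=s depends on [3:s]
#5=r depends on [4:s]
#6=r depends on [5:r]
#7=u depends on [6:r]
#8=q depends on [7:u]
#9=p depends on [8:q]
#10=r depends on [8:q]
sources: [0:t, 1:q]
N(rest) = Σ N(rest − s) over sources s of rest; N(one piece) = 1:
  size 1 → [9]=1  [10]=1
  size 2 → [9,10]=2
  size 3 → [8,9,10]=2
  size 4 → [7,8,9,10]=2
  size 5 → [6,7,8,9,10]=2
  size 6 → [5,6,7,8,9,10]=2
  size 7 → [4,5,6,7,8,9,10]=2
  size 8 → [3,4,5,6,7,8,9,10]=2
  size 9 → [1,3,4,5,6,7,8,9,10]=2  [2,3,4,5,6,7,8,9,10]=2
  first=0(t) contributes 4
  first=1(q) contributes 2
|[w]| = 6

6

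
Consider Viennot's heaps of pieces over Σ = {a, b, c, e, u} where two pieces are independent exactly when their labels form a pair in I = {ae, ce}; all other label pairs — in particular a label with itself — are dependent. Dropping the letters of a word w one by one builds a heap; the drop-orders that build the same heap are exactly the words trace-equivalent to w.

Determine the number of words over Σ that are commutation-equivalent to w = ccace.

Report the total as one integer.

drop 0:c onto floor
drop 1:c onto {0:c}
drop 2:a onto {1:c}
drop 3:c onto {2:a}
drop 4:e onto floor
ground layer = {0:c, 4:e}
drop-orders for the pieces not yet dropped (sum over which currently-grounded one goes next):
  1 to go: {3} 1  {4} 1
  2 to go: {2,3} 1  {3,4} 2
  3 to go: {1,2,3} 1  {2,3,4} 3
  if 0:c drops first: 4 orders
  if 4:e drops first: 1 orders
heap linearizations: 5

5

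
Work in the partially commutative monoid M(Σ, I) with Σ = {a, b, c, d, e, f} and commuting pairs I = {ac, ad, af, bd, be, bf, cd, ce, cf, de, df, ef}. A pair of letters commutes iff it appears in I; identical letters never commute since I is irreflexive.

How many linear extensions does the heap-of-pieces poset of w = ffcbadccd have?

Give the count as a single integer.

drop 0:f onto floor
drop 1:f onto {0:f}
drop 2:c onto floor
drop 3:b onto {2:c}
drop 4:a onto {3:b}
drop 5:d onto floor
drop 6:c onto {3:b}
drop 7:c onto {6:c}
drop 8:d onto {5:d}
ground layer = {0:f, 2:c, 5:d}
drop-orders for the pieces not yet dropped (sum over which currently-grounded one goes next):
  1 to go: {1} 1  {4} 1  {7} 1  {8} 1
  2 to go: {0,1} 1  {1,4} 2  {1,7} 2  {1,8} 2  {4,7} 2  {4,8} 2  {5,8} 1  {6,7} 1  {7,8} 2
  3 to go: {0,1,4} 3  {0,1,7} 3  {0,1,8} 3  {1,4,7} 6  {1,4,8} 6  {1,5,8} 3  {1,6,7} 3  {1,7,8} 6  {4,5,8} 3  {4,6,7} 3  {4,7,8} 6  {5,7,8} 3  {6,7,8} 3
  4 to go: {0,1,4,7} 12  {0,1,4,8} 12  {0,1,5,8} 6  {0,1,6,7} 6  {0,1,7,8} 12  {1,4,5,8} 12  {1,4,6,7} 12  {1,4,7,8} 24  {1,5,7,8} 12  {1,6,7,8} 12  {3,4,6,7} 3  {4,5,7,8} 12  {4,6,7,8} 12  {5,6,7,8} 6
  5 to go: {0,1,4,5,8} 30  {0,1,4,6,7} 30  {0,1,4,7,8} 60  {0,1,5,7,8} 30  {0,1,6,7,8} 30  {1,3,4,6,7} 15  {1,4,5,7,8} 60  {1,4,6,7,8} 60  {1,5,6,7,8} 30  {2,3,4,6,7} 3  {3,4,6,7,8} 15  {4,5,6,7,8} 30
  6 to go: {0,1,3,4,6,7} 45  {0,1,4,5,7,8} 180  {0,1,4,6,7,8} 180  {0,1,5,6,7,8} 90  {1,2,3,4,6,7} 18  {1,3,4,6,7,8} 90  {1,4,5,6,7,8} 180  {2,3,4,6,7,8} 18  {3,4,5,6,7,8} 45
  7 to go: {0,1,2,3,4,6,7} 63  {0,1,3,4,6,7,8} 315  {0,1,4,5,6,7,8} 630  {1,2,3,4,6,7,8} 126  {1,3,4,5,6,7,8} 315  {2,3,4,5,6,7,8} 63
  if 0:f drops first: 504 orders
  if 2:c drops first: 1260 orders
  if 5:d drops first: 504 orders
heap linearizations: 2268

2268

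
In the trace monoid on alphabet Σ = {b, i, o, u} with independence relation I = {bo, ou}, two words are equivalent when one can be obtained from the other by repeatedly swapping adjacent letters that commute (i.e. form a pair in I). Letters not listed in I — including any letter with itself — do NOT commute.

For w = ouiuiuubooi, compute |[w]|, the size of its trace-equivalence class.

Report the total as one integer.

#0=o has no predecessor
#1=u has no predecessor
#2=i depends on [0:o, 1:u]
#3=u depends on [2:i]
#4=i depends on [3:u]
#5=u depends on [4:i]
#6=u depends on [5:u]
#7=b depends on [6:u]
#8=o depends on [4:i]
#9=o depends on [8:o]
#10=i depends on [7:b, 9:o]
sources: [0:o, 1:u]
N(rest) = Σ N(rest − s) over sources s of rest; N(one piece) = 1:
  size 1 → [10]=1
  size 2 → [7,10]=1  [9,10]=1
  size 3 → [6,7,10]=1  [7,9,10]=2  [8,9,10]=1
  size 4 → [5,6,7,10]=1  [6,7,9,10]=3  [7,8,9,10]=3
  size 5 → [5,6,7,9,10]=4  [6,7,8,9,10]=6
  size 6 → [5,6,7,8,9,10]=10
  size 7 → [4,5,6,7,8,9,10]=10
  size 8 → [3,4,5,6,7,8,9,10]=10
  size 9 → [2,3,4,5,6,7,8,9,10]=10
  first=0(o) contributes 10
  first=1(u) contributes 10
|[w]| = 20

20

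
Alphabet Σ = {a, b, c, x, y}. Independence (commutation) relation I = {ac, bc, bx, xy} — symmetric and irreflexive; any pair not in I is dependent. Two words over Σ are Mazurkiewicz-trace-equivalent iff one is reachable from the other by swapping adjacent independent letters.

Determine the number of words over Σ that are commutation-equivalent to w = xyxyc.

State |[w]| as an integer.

drop 0:x onto floor
drop 1:y onto floor
drop 2:x onto {0:x}
drop 3:y onto {1:y}
drop 4:c onto {2:x, 3:y}
ground layer = {0:x, 1:y}
drop-orders for the pieces not yet dropped (sum over which currently-grounded one goes next):
  1 to go: {4} 1
  2 to go: {2,4} 1  {3,4} 1
  3 to go: {0,2,4} 1  {1,3,4} 1  {2,3,4} 2
  if 0:x drops first: 3 orders
  if 1:y drops first: 3 orders
heap linearizations: 6

6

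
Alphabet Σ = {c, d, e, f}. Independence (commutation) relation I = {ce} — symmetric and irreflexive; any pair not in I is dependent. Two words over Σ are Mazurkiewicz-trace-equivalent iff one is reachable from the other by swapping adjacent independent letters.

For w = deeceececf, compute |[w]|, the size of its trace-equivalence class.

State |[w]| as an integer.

#0=d has no predecessor
#1=e depends on [0:d]
#2=e depends on [1:e]
#3=c depends on [0:d]
#4=e depends on [2:e]
#5=e depends on [4:e]
#6=c depends on [3:c]
#7=e depends on [5:e]
#8=c depends on [6:c]
#9=f depends on [7:e, 8:c]
sources: [0:d]
N(rest) = Σ N(rest − s) over sources s of rest; N(one piece) = 1:
  size 1 → [9]=1
  size 2 → [7,9]=1  [8,9]=1
  size 3 → [5,7,9]=1  [6,8,9]=1  [7,8,9]=2
  size 4 → [3,6,8,9]=1  [4,5,7,9]=1  [5,7,8,9]=3  [6,7,8,9]=3
  size 5 → [2,4,5,7,9]=1  [3,6,7,8,9]=4  [4,5,7,8,9]=4  [5,6,7,8,9]=6
  size 6 → [1,2,4,5,7,9]=1  [2,4,5,7,8,9]=5  [3,5,6,7,8,9]=10  [4,5,6,7,8,9]=10
  size 7 → [1,2,4,5,7,8,9]=6  [2,4,5,6,7,8,9]=15  [3,4,5,6,7,8,9]=20
  size 8 → [1,2,4,5,6,7,8,9]=21  [2,3,4,5,6,7,8,9]=35
  first=0(d) contributes 56

56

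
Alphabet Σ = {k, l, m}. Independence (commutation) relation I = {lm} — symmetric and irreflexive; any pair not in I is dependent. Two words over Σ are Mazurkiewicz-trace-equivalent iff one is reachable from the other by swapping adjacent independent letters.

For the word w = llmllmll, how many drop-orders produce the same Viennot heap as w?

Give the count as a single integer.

0(l) covers ∅
1(l) covers 0:l
2(m) covers ∅
3(l) covers 1:l
4(l) covers 3:l
5(m) covers 2:m
6(l) covers 4:l
7(l) covers 6:l
floor of heap: 0:l, 2:m
completions by unplaced set U, small U first (add the entries for U minus each lowest piece of U):
  |U|=1: {5}:1  {7}:1
  |U|=2: {2,5}:1  {5,7}:2  {6,7}:1
  |U|=3: {2,5,7}:3  {4,6,7}:1  {5,6,7}:3
  |U|=4: {2,5,6,7}:6  {3,4,6,7}:1  {4,5,6,7}:4
  |U|=5: {1,3,4,6,7}:1  {2,4,5,6,7}:10  {3,4,5,6,7}:5
  |U|=6: {0,1,3,4,6,7}:1  {1,3,4,5,6,7}:6  {2,3,4,5,6,7}:15
  start at 0(l): 21
  start at 2(m): 7
sum over floor = 28

28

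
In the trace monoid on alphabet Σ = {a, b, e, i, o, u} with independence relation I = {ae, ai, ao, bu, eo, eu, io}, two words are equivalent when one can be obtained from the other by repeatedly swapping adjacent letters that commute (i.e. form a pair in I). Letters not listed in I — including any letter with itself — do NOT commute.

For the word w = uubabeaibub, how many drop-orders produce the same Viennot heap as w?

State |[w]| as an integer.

27

0(u) covers ∅
1(u) covers 0:u
2(b) covers ∅
3(a) covers 1:u, 2:b
4(b) covers 3:a
5(e) covers 4:b
6(a) covers 4:b
7(i) covers 5:e
8(b) covers 6:a, 7:i
9(u) covers 6:a, 7:i
10(b) covers 8:b
floor of heap: 0:u, 2:b
completions by unplaced set U, small U first (add the entries for U minus each lowest piece of U):
  |U|=1: {9}:1  {10}:1
  |U|=2: {8,10}:1  {9,10}:2
  |U|=3: {8,9,10}:3
  |U|=4: {6,8,9,10}:3  {7,8,9,10}:3
  |U|=5: {5,7,8,9,10}:3  {6,7,8,9,10}:6
  |U|=6: {5,6,7,8,9,10}:9
  |U|=7: {4,5,6,7,8,9,10}:9
  |U|=8: {3,4,5,6,7,8,9,10}:9
  |U|=9: {1,3,4,5,6,7,8,9,10}:9  {2,3,4,5,6,7,8,9,10}:9
  start at 0(u): 18
  start at 2(b): 9
sum over floor = 27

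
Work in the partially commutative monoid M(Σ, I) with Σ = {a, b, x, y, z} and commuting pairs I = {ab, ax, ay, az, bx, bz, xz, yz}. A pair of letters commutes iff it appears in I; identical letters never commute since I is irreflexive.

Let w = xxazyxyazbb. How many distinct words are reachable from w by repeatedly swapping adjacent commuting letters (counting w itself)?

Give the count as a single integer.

1980

drop 0:x onto floor
drop 1:x onto {0:x}
drop 2:a onto floor
drop 3:z onto floor
drop 4:y onto {1:x}
drop 5:x onto {4:y}
drop 6:y onto {5:x}
drop 7:a onto {2:a}
drop 8:z onto {3:z}
drop 9:b onto {6:y}
drop 10:b onto {9:b}
ground layer = {0:x, 2:a, 3:z}
drop-orders for the pieces not yet dropped (sum over which currently-grounded one goes next):
  1 to go: {7} 1  {8} 1  {10} 1
  2 to go: {2,7} 1  {3,8} 1  {7,8} 2  {7,10} 2  {8,10} 2  {9,10} 1
  3 to go: {2,7,8} 3  {2,7,10} 3  {3,7,8} 3  {3,8,10} 3  {6,9,10} 1  {7,8,10} 6  {7,9,10} 3  {8,9,10} 3
  4 to go: {2,3,7,8} 6  {2,7,8,10} 12  {2,7,9,10} 6  {3,7,8,10} 12  {3,8,9,10} 6  {5,6,9,10} 1  {6,7,9,10} 4  {6,8,9,10} 4  {7,8,9,10} 12
  5 to go: {2,3,7,8,10} 30  {2,6,7,9,10} 10  {2,7,8,9,10} 30  {3,6,8,9,10} 10  {3,7,8,9,10} 30  {4,5,6,9,10} 1  {5,6,7,9,10} 5  {5,6,8,9,10} 5  {6,7,8,9,10} 20
  6 to go: {1,4,5,6,9,10} 1  {2,3,7,8,9,10} 90  {2,5,6,7,9,10} 15  {2,6,7,8,9,10} 60  {3,5,6,8,9,10} 15  {3,6,7,8,9,10} 60  {4,5,6,7,9,10} 6  {4,5,6,8,9,10} 6  {5,6,7,8,9,10} 30
  7 to go: {0,1,4,5,6,9,10} 1  {1,4,5,6,7,9,10} 7  {1,4,5,6,8,9,10} 7  {2,3,6,7,8,9,10} 210  {2,4,5,6,7,9,10} 21  {2,5,6,7,8,9,10} 105  {3,4,5,6,8,9,10} 21  {3,5,6,7,8,9,10} 105  {4,5,6,7,8,9,10} 42
  8 to go: {0,1,4,5,6,7,9,10} 8  {0,1,4,5,6,8,9,10} 8  {1,2,4,5,6,7,9,10} 28  {1,3,4,5,6,8,9,10} 28  {1,4,5,6,7,8,9,10} 56  {2,3,5,6,7,8,9,10} 420  {2,4,5,6,7,8,9,10} 168  {3,4,5,6,7,8,9,10} 168
  9 to go: {0,1,2,4,5,6,7,9,10} 36  {0,1,3,4,5,6,8,9,10} 36  {0,1,4,5,6,7,8,9,10} 72  {1,2,4,5,6,7,8,9,10} 252  {1,3,4,5,6,7,8,9,10} 252  {2,3,4,5,6,7,8,9,10} 756
  if 0:x drops first: 1260 orders
  if 2:a drops first: 360 orders
  if 3:z drops first: 360 orders
heap linearizations: 1980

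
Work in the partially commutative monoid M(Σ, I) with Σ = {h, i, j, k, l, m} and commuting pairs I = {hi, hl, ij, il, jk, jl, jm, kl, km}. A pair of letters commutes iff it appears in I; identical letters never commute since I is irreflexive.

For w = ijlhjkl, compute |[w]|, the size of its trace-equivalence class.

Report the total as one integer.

147

#0=i has no predecessor
#1=j has no predecessor
#2=l has no predecessor
#3=h depends on [1:j]
#4=j depends on [3:h]
#5=k depends on [0:i, 3:h]
#6=l depends on [2:l]
sources: [0:i, 1:j, 2:l]
N(rest) = Σ N(rest − s) over sources s of rest; N(one piece) = 1:
  size 1 → [4]=1  [5]=1  [6]=1
  size 2 → [0,5]=1  [2,6]=1  [4,5]=2  [4,6]=2  [5,6]=2
  size 3 → [0,4,5]=3  [0,5,6]=3  [2,4,6]=3  [2,5,6]=3  [3,4,5]=2  [4,5,6]=6
  size 4 → [0,2,5,6]=6  [0,3,4,5]=5  [0,4,5,6]=12  [1,3,4,5]=2  [2,4,5,6]=12  [3,4,5,6]=8
  size 5 → [0,1,3,4,5]=7  [0,2,4,5,6]=30  [0,3,4,5,6]=25  [1,3,4,5,6]=10  [2,3,4,5,6]=20
  first=0(i) contributes 30
  first=1(j) contributes 75
  first=2(l) contributes 42
|[w]| = 147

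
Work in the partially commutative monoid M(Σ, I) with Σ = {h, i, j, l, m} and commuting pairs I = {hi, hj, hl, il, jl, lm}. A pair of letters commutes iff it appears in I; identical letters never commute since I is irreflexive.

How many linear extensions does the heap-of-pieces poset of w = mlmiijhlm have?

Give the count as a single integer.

drop 0:m onto floor
drop 1:l onto floor
drop 2:m onto {0:m}
drop 3:i onto {2:m}
drop 4:i onto {3:i}
drop 5:j onto {4:i}
drop 6:h onto {2:m}
drop 7:l onto {1:l}
drop 8:m onto {5:j, 6:h}
ground layer = {0:m, 1:l}
drop-orders for the pieces not yet dropped (sum over which currently-grounded one goes next):
  1 to go: {7} 1  {8} 1
  2 to go: {1,7} 1  {5,8} 1  {6,8} 1  {7,8} 2
  3 to go: {1,7,8} 3  {4,5,8} 1  {5,6,8} 2  {5,7,8} 3  {6,7,8} 3
  4 to go: {1,5,7,8} 6  {1,6,7,8} 6  {3,4,5,8} 1  {4,5,6,8} 3  {4,5,7,8} 4  {5,6,7,8} 8
  5 to go: {1,4,5,7,8} 10  {1,5,6,7,8} 20  {3,4,5,6,8} 4  {3,4,5,7,8} 5  {4,5,6,7,8} 15
  6 to go: {1,3,4,5,7,8} 15  {1,4,5,6,7,8} 45  {2,3,4,5,6,8} 4  {3,4,5,6,7,8} 24
  7 to go: {0,2,3,4,5,6,8} 4  {1,3,4,5,6,7,8} 84  {2,3,4,5,6,7,8} 28
  if 0:m drops first: 112 orders
  if 1:l drops first: 32 orders
heap linearizations: 144

144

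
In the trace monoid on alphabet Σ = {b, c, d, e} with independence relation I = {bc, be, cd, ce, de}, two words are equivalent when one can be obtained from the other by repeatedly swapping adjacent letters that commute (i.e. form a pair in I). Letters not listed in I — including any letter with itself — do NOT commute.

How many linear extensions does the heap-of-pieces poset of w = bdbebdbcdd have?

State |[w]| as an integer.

0(b) covers ∅
1(d) covers 0:b
2(b) covers 1:d
3(e) covers ∅
4(b) covers 2:b
5(d) covers 4:b
6(b) covers 5:d
7(c) covers ∅
8(d) covers 6:b
9(d) covers 8:d
floor of heap: 0:b, 3:e, 7:c
completions by unplaced set U, small U first (add the entries for U minus each lowest piece of U):
  |U|=1: {3}:1  {7}:1  {9}:1
  |U|=2: {3,7}:2  {3,9}:2  {7,9}:2  {8,9}:1
  |U|=3: {3,7,9}:6  {3,8,9}:3  {6,8,9}:1  {7,8,9}:3
  |U|=4: {3,6,8,9}:4  {3,7,8,9}:12  {5,6,8,9}:1  {6,7,8,9}:4
  |U|=5: {3,5,6,8,9}:5  {3,6,7,8,9}:20  {4,5,6,8,9}:1  {5,6,7,8,9}:5
  |U|=6: {2,4,5,6,8,9}:1  {3,4,5,6,8,9}:6  {3,5,6,7,8,9}:30  {4,5,6,7,8,9}:6
  |U|=7: {1,2,4,5,6,8,9}:1  {2,3,4,5,6,8,9}:7  {2,4,5,6,7,8,9}:7  {3,4,5,6,7,8,9}:42
  |U|=8: {0,1,2,4,5,6,8,9}:1  {1,2,3,4,5,6,8,9}:8  {1,2,4,5,6,7,8,9}:8  {2,3,4,5,6,7,8,9}:56
  start at 0(b): 72
  start at 3(e): 9
  start at 7(c): 9
sum over floor = 90

90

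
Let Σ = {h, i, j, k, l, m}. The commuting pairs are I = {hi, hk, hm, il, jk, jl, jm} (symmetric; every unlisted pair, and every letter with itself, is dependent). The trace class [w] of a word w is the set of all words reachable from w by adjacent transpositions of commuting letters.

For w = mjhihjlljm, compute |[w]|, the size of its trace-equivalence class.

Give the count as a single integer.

126

piece 0:m — minimal
piece 1:j — minimal
piece 2:h rests on {1:j}
piece 3:i rests on {0:m, 1:j}
piece 4:h rests on {2:h}
piece 5:j rests on {3:i, 4:h}
piece 6:l rests on {0:m, 4:h}
piece 7:l rests on {6:l}
piece 8:j rests on {5:j}
piece 9:m rests on {3:i, 7:l}
minimal pieces: {0:m, 1:j}
ways to finish when only these pieces remain (= sum over removing one remaining piece with nothing left below it):
  1 left: {8}→1  {9}→1
  2 left: {5,8}→1  {7,9}→1  {8,9}→2
  3 left: {5,8,9}→3  {6,7,9}→1  {7,8,9}→3
  4 left: {3,5,8,9}→3  {5,7,8,9}→6  {6,7,8,9}→4
  5 left: {3,5,7,8,9}→9  {5,6,7,8,9}→10
  6 left: {3,5,6,7,8,9}→19  {4,5,6,7,8,9}→10
  7 left: {0,3,5,6,7,8,9}→19  {2,4,5,6,7,8,9}→10  {3,4,5,6,7,8,9}→29
  8 left: {0,3,4,5,6,7,8,9}→48  {2,3,4,5,6,7,8,9}→39
  placing 0:m first → 39 extensions
  placing 1:j first → 87 extensions
total linear extensions = 126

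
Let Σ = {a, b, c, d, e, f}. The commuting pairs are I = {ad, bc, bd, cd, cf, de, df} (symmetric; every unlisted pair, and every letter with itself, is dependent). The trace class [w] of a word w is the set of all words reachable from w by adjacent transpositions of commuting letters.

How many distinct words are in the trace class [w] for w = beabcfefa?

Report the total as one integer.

piece 0:b — minimal
piece 1:e rests on {0:b}
piece 2:a rests on {1:e}
piece 3:b rests on {2:a}
piece 4:c rests on {2:a}
piece 5:f rests on {3:b}
piece 6:e rests on {4:c, 5:f}
piece 7:f rests on {6:e}
piece 8:a rests on {7:f}
minimal pieces: {0:b}
ways to finish when only these pieces remain (= sum over removing one remaining piece with nothing left below it):
  1 left: {8}→1
  2 left: {7,8}→1
  3 left: {6,7,8}→1
  4 left: {4,6,7,8}→1  {5,6,7,8}→1
  5 left: {3,5,6,7,8}→1  {4,5,6,7,8}→2
  6 left: {3,4,5,6,7,8}→3
  7 left: {2,3,4,5,6,7,8}→3
  placing 0:b first → 3 extensions

3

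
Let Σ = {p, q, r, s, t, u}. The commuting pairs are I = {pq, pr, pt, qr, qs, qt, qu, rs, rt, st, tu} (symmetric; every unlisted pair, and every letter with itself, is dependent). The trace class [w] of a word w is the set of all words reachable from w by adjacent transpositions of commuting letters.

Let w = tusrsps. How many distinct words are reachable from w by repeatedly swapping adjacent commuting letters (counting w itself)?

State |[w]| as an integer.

drop 0:t onto floor
drop 1:u onto floor
drop 2:s onto {1:u}
drop 3:r onto {1:u}
drop 4:s onto {2:s}
drop 5:p onto {4:s}
drop 6:s onto {5:p}
ground layer = {0:t, 1:u}
drop-orders for the pieces not yet dropped (sum over which currently-grounded one goes next):
  1 to go: {0} 1  {3} 1  {6} 1
  2 to go: {0,3} 2  {0,6} 2  {3,6} 2  {5,6} 1
  3 to go: {0,3,6} 6  {0,5,6} 3  {3,5,6} 3  {4,5,6} 1
  4 to go: {0,3,5,6} 12  {0,4,5,6} 4  {2,4,5,6} 1  {3,4,5,6} 4
  5 to go: {0,2,4,5,6} 5  {0,3,4,5,6} 20  {2,3,4,5,6} 5
  if 0:t drops first: 5 orders
  if 1:u drops first: 30 orders
heap linearizations: 35

35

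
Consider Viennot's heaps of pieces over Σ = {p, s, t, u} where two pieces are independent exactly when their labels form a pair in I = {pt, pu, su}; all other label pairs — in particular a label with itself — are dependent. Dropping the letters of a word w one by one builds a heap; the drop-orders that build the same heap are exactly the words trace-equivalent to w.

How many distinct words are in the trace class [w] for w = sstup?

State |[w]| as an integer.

3

#0=s has no predecessor
#1=s depends on [0:s]
#2=t depends on [1:s]
#3=u depends on [2:t]
#4=p depends on [1:s]
sources: [0:s]
N(rest) = Σ N(rest − s) over sources s of rest; N(one piece) = 1:
  size 1 → [3]=1  [4]=1
  size 2 → [2,3]=1  [3,4]=2
  size 3 → [2,3,4]=3
  first=0(s) contributes 3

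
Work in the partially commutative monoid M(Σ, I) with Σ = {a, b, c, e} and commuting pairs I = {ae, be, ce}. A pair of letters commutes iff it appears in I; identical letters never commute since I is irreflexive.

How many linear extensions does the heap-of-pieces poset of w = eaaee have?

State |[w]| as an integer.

10

drop 0:e onto floor
drop 1:a onto floor
drop 2:a onto {1:a}
drop 3:e onto {0:e}
drop 4:e onto {3:e}
ground layer = {0:e, 1:a}
drop-orders for the pieces not yet dropped (sum over which currently-grounded one goes next):
  1 to go: {2} 1  {4} 1
  2 to go: {1,2} 1  {2,4} 2  {3,4} 1
  3 to go: {0,3,4} 1  {1,2,4} 3  {2,3,4} 3
  if 0:e drops first: 6 orders
  if 1:a drops first: 4 orders
heap linearizations: 10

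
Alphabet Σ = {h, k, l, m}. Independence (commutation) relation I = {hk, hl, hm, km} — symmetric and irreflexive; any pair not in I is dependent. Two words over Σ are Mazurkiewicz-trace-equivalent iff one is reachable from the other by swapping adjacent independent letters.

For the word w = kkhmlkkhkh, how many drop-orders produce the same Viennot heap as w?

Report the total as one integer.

0(k) covers ∅
1(k) covers 0:k
2(h) covers ∅
3(m) covers ∅
4(l) covers 1:k, 3:m
5(k) covers 4:l
6(k) covers 5:k
7(h) covers 2:h
8(k) covers 6:k
9(h) covers 7:h
floor of heap: 0:k, 2:h, 3:m
completions by unplaced set U, small U first (add the entries for U minus each lowest piece of U):
  |U|=1: {8}:1  {9}:1
  |U|=2: {6,8}:1  {7,9}:1  {8,9}:2
  |U|=3: {2,7,9}:1  {5,6,8}:1  {6,8,9}:3  {7,8,9}:3
  |U|=4: {2,7,8,9}:4  {4,5,6,8}:1  {5,6,8,9}:4  {6,7,8,9}:6
  |U|=5: {1,4,5,6,8}:1  {2,6,7,8,9}:10  {3,4,5,6,8}:1  {4,5,6,8,9}:5  {5,6,7,8,9}:10
  |U|=6: {0,1,4,5,6,8}:1  {1,3,4,5,6,8}:2  {1,4,5,6,8,9}:6  {2,5,6,7,8,9}:20  {3,4,5,6,8,9}:6  {4,5,6,7,8,9}:15
  |U|=7: {0,1,3,4,5,6,8}:3  {0,1,4,5,6,8,9}:7  {1,3,4,5,6,8,9}:14  {1,4,5,6,7,8,9}:21  {2,4,5,6,7,8,9}:35  {3,4,5,6,7,8,9}:21
  |U|=8: {0,1,3,4,5,6,8,9}:24  {0,1,4,5,6,7,8,9}:28  {1,2,4,5,6,7,8,9}:56  {1,3,4,5,6,7,8,9}:56  {2,3,4,5,6,7,8,9}:56
  start at 0(k): 168
  start at 2(h): 108
  start at 3(m): 84
sum over floor = 360

360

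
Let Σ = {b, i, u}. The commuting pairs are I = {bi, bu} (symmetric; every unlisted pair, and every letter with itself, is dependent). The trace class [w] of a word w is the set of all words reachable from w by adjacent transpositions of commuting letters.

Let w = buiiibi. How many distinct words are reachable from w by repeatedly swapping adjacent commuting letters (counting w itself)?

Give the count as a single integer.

21

drop 0:b onto floor
drop 1:u onto floor
drop 2:i onto {1:u}
drop 3:i onto {2:i}
drop 4:i onto {3:i}
drop 5:b onto {0:b}
drop 6:i onto {4:i}
ground layer = {0:b, 1:u}
drop-orders for the pieces not yet dropped (sum over which currently-grounded one goes next):
  1 to go: {5} 1  {6} 1
  2 to go: {0,5} 1  {4,6} 1  {5,6} 2
  3 to go: {0,5,6} 3  {3,4,6} 1  {4,5,6} 3
  4 to go: {0,4,5,6} 6  {2,3,4,6} 1  {3,4,5,6} 4
  5 to go: {0,3,4,5,6} 10  {1,2,3,4,6} 1  {2,3,4,5,6} 5
  if 0:b drops first: 6 orders
  if 1:u drops first: 15 orders
heap linearizations: 21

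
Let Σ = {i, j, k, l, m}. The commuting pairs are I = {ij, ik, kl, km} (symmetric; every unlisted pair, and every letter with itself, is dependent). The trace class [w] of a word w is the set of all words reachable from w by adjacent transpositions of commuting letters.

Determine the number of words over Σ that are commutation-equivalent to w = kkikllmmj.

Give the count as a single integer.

drop 0:k onto floor
drop 1:k onto {0:k}
drop 2:i onto floor
drop 3:k onto {1:k}
drop 4:l onto {2:i}
drop 5:l onto {4:l}
drop 6:m onto {5:l}
drop 7:m onto {6:m}
drop 8:j onto {3:k, 7:m}
ground layer = {0:k, 2:i}
drop-orders for the pieces not yet dropped (sum over which currently-grounded one goes next):
  1 to go: {8} 1
  2 to go: {3,8} 1  {7,8} 1
  3 to go: {1,3,8} 1  {3,7,8} 2  {6,7,8} 1
  4 to go: {0,1,3,8} 1  {1,3,7,8} 3  {3,6,7,8} 3  {5,6,7,8} 1
  5 to go: {0,1,3,7,8} 4  {1,3,6,7,8} 6  {3,5,6,7,8} 4  {4,5,6,7,8} 1
  6 to go: {0,1,3,6,7,8} 10  {1,3,5,6,7,8} 10  {2,4,5,6,7,8} 1  {3,4,5,6,7,8} 5
  7 to go: {0,1,3,5,6,7,8} 20  {1,3,4,5,6,7,8} 15  {2,3,4,5,6,7,8} 6
  if 0:k drops first: 21 orders
  if 2:i drops first: 35 orders
heap linearizations: 56

56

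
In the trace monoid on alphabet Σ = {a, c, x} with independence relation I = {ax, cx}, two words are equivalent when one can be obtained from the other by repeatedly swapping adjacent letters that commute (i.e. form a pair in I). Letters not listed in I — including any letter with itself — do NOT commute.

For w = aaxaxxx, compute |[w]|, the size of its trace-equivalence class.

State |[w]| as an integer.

35

#0=a has no predecessor
#1=a depends on [0:a]
#2=x has no predecessor
#3=a depends on [1:a]
#4=x depends on [2:x]
#5=x depends on [4:x]
#6=x depends on [5:x]
sources: [0:a, 2:x]
N(rest) = Σ N(rest − s) over sources s of rest; N(one piece) = 1:
  size 1 → [3]=1  [6]=1
  size 2 → [1,3]=1  [3,6]=2  [5,6]=1
  size 3 → [0,1,3]=1  [1,3,6]=3  [3,5,6]=3  [4,5,6]=1
  size 4 → [0,1,3,6]=4  [1,3,5,6]=6  [2,4,5,6]=1  [3,4,5,6]=4
  size 5 → [0,1,3,5,6]=10  [1,3,4,5,6]=10  [2,3,4,5,6]=5
  first=0(a) contributes 15
  first=2(x) contributes 20
|[w]| = 35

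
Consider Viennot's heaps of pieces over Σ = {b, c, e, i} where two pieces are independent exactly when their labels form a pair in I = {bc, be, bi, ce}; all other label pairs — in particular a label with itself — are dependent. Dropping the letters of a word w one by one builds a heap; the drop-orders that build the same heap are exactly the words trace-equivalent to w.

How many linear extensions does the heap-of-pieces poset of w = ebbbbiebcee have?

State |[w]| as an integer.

1848

#0=e has no predecessor
#1=b has no predecessor
#2=b depends on [1:b]
#3=b depends on [2:b]
#4=b depends on [3:b]
#5=i depends on [0:e]
#6=e depends on [5:i]
#7=b depends on [4:b]
#8=c depends on [5:i]
#9=e depends on [6:e]
#10=e depends on [9:e]
sources: [0:e, 1:b]
N(rest) = Σ N(rest − s) over sources s of rest; N(one piece) = 1:
  size 1 → [7]=1  [8]=1  [10]=1
  size 2 → [4,7]=1  [7,8]=2  [7,10]=2  [8,10]=2  [9,10]=1
  size 3 → [3,4,7]=1  [4,7,8]=3  [4,7,10]=3  [6,9,10]=1  [7,8,10]=6  [7,9,10]=3  [8,9,10]=3
  size 4 → [2,3,4,7]=1  [3,4,7,8]=4  [3,4,7,10]=4  [4,7,8,10]=12  [4,7,9,10]=6  [6,7,9,10]=4  [6,8,9,10]=4  [7,8,9,10]=12
  size 5 → [1,2,3,4,7]=1  [2,3,4,7,8]=5  [2,3,4,7,10]=5  [3,4,7,8,10]=20  [3,4,7,9,10]=10  [4,6,7,9,10]=10  [4,7,8,9,10]=30  [5,6,8,9,10]=4  [6,7,8,9,10]=20
  size 6 → [0,5,6,8,9,10]=4  [1,2,3,4,7,8]=6  [1,2,3,4,7,10]=6  [2,3,4,7,8,10]=30  [2,3,4,7,9,10]=15  [3,4,6,7,9,10]=20  [3,4,7,8,9,10]=60  [4,6,7,8,9,10]=60  [5,6,7,8,9,10]=24
  size 7 → [0,5,6,7,8,9,10]=28  [1,2,3,4,7,8,10]=42  [1,2,3,4,7,9,10]=21  [2,3,4,6,7,9,10]=35  [2,3,4,7,8,9,10]=105  [3,4,6,7,8,9,10]=140  [4,5,6,7,8,9,10]=84
  size 8 → [0,4,5,6,7,8,9,10]=112  [1,2,3,4,6,7,9,10]=56  [1,2,3,4,7,8,9,10]=168  [2,3,4,6,7,8,9,10]=280  [3,4,5,6,7,8,9,10]=224
  size 9 → [0,3,4,5,6,7,8,9,10]=336  [1,2,3,4,6,7,8,9,10]=504  [2,3,4,5,6,7,8,9,10]=504
  first=0(e) contributes 1008
  first=1(b) contributes 840
|[w]| = 1848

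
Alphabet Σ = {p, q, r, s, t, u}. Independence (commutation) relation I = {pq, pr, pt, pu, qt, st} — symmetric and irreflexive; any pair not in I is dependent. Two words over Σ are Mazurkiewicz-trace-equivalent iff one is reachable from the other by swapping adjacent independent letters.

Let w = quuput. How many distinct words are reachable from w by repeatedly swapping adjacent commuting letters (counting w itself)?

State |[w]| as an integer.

drop 0:q onto floor
drop 1:u onto {0:q}
drop 2:u onto {1:u}
drop 3:p onto floor
drop 4:u onto {2:u}
drop 5:t onto {4:u}
ground layer = {0:q, 3:p}
drop-orders for the pieces not yet dropped (sum over which currently-grounded one goes next):
  1 to go: {3} 1  {5} 1
  2 to go: {3,5} 2  {4,5} 1
  3 to go: {2,4,5} 1  {3,4,5} 3
  4 to go: {1,2,4,5} 1  {2,3,4,5} 4
  if 0:q drops first: 5 orders
  if 3:p drops first: 1 orders
heap linearizations: 6

6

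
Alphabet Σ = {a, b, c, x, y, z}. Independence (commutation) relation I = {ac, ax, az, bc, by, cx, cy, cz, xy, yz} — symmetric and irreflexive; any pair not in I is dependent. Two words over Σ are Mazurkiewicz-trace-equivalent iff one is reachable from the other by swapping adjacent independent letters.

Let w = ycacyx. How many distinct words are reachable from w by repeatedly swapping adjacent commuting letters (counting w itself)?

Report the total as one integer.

#0=y has no predecessor
#1=c has no predecessor
#2=a depends on [0:y]
#3=c depends on [1:c]
#4=y depends on [2:a]
#5=x has no predecessor
sources: [0:y, 1:c, 5:x]
N(rest) = Σ N(rest − s) over sources s of rest; N(one piece) = 1:
  size 1 → [3]=1  [4]=1  [5]=1
  size 2 → [1,3]=1  [2,4]=1  [3,4]=2  [3,5]=2  [4,5]=2
  size 3 → [0,2,4]=1  [1,3,4]=3  [1,3,5]=3  [2,3,4]=3  [2,4,5]=3  [3,4,5]=6
  size 4 → [0,2,3,4]=4  [0,2,4,5]=4  [1,2,3,4]=6  [1,3,4,5]=12  [2,3,4,5]=12
  first=0(y) contributes 30
  first=1(c) contributes 20
  first=5(x) contributes 10
|[w]| = 60

60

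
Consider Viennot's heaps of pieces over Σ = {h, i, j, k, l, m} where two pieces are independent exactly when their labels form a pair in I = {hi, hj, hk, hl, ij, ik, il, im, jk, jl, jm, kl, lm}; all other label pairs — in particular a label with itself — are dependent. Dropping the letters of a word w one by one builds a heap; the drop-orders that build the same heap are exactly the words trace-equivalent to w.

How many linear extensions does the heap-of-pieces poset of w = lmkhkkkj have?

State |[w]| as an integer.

280

0(l) covers ∅
1(m) covers ∅
2(k) covers 1:m
3(h) covers 1:m
4(k) covers 2:k
5(k) covers 4:k
6(k) covers 5:k
7(j) covers ∅
floor of heap: 0:l, 1:m, 7:j
completions by unplaced set U, small U first (add the entries for U minus each lowest piece of U):
  |U|=1: {0}:1  {3}:1  {6}:1  {7}:1
  |U|=2: {0,3}:2  {0,6}:2  {0,7}:2  {3,6}:2  {3,7}:2  {5,6}:1  {6,7}:2
  |U|=3: {0,3,6}:6  {0,3,7}:6  {0,5,6}:3  {0,6,7}:6  {3,5,6}:3  {3,6,7}:6  {4,5,6}:1  {5,6,7}:3
  |U|=4: {0,3,5,6}:12  {0,3,6,7}:24  {0,4,5,6}:4  {0,5,6,7}:12  {2,4,5,6}:1  {3,4,5,6}:4  {3,5,6,7}:12  {4,5,6,7}:4
  |U|=5: {0,2,4,5,6}:5  {0,3,4,5,6}:20  {0,3,5,6,7}:60  {0,4,5,6,7}:20  {2,3,4,5,6}:5  {2,4,5,6,7}:5  {3,4,5,6,7}:20
  |U|=6: {0,2,3,4,5,6}:30  {0,2,4,5,6,7}:30  {0,3,4,5,6,7}:120  {1,2,3,4,5,6}:5  {2,3,4,5,6,7}:30
  start at 0(l): 35
  start at 1(m): 210
  start at 7(j): 35
sum over floor = 280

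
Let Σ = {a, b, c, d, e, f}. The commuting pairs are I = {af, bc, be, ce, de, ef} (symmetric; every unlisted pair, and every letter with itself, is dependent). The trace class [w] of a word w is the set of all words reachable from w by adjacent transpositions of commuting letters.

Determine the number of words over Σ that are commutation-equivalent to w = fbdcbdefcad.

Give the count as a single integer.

18

#0=f has no predecessor
#1=b depends on [0:f]
#2=d depends on [1:b]
#3=c depends on [2:d]
#4=b depends on [2:d]
#5=d depends on [3:c, 4:b]
#6=e has no predecessor
#7=f depends on [5:d]
#8=c depends on [7:f]
#9=a depends on [6:e, 8:c]
#10=d depends on [9:a]
sources: [0:f, 6:e]
N(rest) = Σ N(rest − s) over sources s of rest; N(one piece) = 1:
  size 1 → [10]=1
  size 2 → [9,10]=1
  size 3 → [6,9,10]=1  [8,9,10]=1
  size 4 → [6,8,9,10]=2  [7,8,9,10]=1
  size 5 → [5,7,8,9,10]=1  [6,7,8,9,10]=3
  size 6 → [3,5,7,8,9,10]=1  [4,5,7,8,9,10]=1  [5,6,7,8,9,10]=4
  size 7 → [3,4,5,7,8,9,10]=2  [3,5,6,7,8,9,10]=5  [4,5,6,7,8,9,10]=5
  size 8 → [2,3,4,5,7,8,9,10]=2  [3,4,5,6,7,8,9,10]=12
  size 9 → [1,2,3,4,5,7,8,9,10]=2  [2,3,4,5,6,7,8,9,10]=14
  first=0(f) contributes 16
  first=6(e) contributes 2
|[w]| = 18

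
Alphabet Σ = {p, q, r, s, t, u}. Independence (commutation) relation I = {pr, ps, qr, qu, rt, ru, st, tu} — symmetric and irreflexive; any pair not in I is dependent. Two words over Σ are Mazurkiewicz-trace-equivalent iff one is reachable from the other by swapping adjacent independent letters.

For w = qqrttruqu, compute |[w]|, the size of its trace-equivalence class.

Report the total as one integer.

0(q) covers ∅
1(q) covers 0:q
2(r) covers ∅
3(t) covers 1:q
4(t) covers 3:t
5(r) covers 2:r
6(u) covers ∅
7(q) covers 4:t
8(u) covers 6:u
floor of heap: 0:q, 2:r, 6:u
completions by unplaced set U, small U first (add the entries for U minus each lowest piece of U):
  |U|=1: {5}:1  {7}:1  {8}:1
  |U|=2: {2,5}:1  {4,7}:1  {5,7}:2  {5,8}:2  {6,8}:1  {7,8}:2
  |U|=3: {2,5,7}:3  {2,5,8}:3  {3,4,7}:1  {4,5,7}:3  {4,7,8}:3  {5,6,8}:3  {5,7,8}:6  {6,7,8}:3
  |U|=4: {1,3,4,7}:1  {2,4,5,7}:6  {2,5,6,8}:6  {2,5,7,8}:12  {3,4,5,7}:4  {3,4,7,8}:4  {4,5,7,8}:12  {4,6,7,8}:6  {5,6,7,8}:12
  |U|=5: {0,1,3,4,7}:1  {1,3,4,5,7}:5  {1,3,4,7,8}:5  {2,3,4,5,7}:10  {2,4,5,7,8}:30  {2,5,6,7,8}:30  {3,4,5,7,8}:20  {3,4,6,7,8}:10  {4,5,6,7,8}:30
  |U|=6: {0,1,3,4,5,7}:6  {0,1,3,4,7,8}:6  {1,2,3,4,5,7}:15  {1,3,4,5,7,8}:30  {1,3,4,6,7,8}:15  {2,3,4,5,7,8}:60  {2,4,5,6,7,8}:90  {3,4,5,6,7,8}:60
  |U|=7: {0,1,2,3,4,5,7}:21  {0,1,3,4,5,7,8}:42  {0,1,3,4,6,7,8}:21  {1,2,3,4,5,7,8}:105  {1,3,4,5,6,7,8}:105  {2,3,4,5,6,7,8}:210
  start at 0(q): 420
  start at 2(r): 168
  start at 6(u): 168
sum over floor = 756

756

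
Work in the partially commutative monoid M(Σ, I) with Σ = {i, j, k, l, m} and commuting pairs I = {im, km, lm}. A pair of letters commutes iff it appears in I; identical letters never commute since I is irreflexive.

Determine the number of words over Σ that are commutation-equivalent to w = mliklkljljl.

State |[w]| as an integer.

7

piece 0:m — minimal
piece 1:l — minimal
piece 2:i rests on {1:l}
piece 3:k rests on {2:i}
piece 4:l rests on {3:k}
piece 5:k rests on {4:l}
piece 6:l rests on {5:k}
piece 7:j rests on {0:m, 6:l}
piece 8:l rests on {7:j}
piece 9:j rests on {8:l}
piece 10:l rests on {9:j}
minimal pieces: {0:m, 1:l}
ways to finish when only these pieces remain (= sum over removing one remaining piece with nothing left below it):
  1 left: {10}→1
  2 left: {9,10}→1
  3 left: {8,9,10}→1
  4 left: {7,8,9,10}→1
  5 left: {0,7,8,9,10}→1  {6,7,8,9,10}→1
  6 left: {0,6,7,8,9,10}→2  {5,6,7,8,9,10}→1
  7 left: {0,5,6,7,8,9,10}→3  {4,5,6,7,8,9,10}→1
  8 left: {0,4,5,6,7,8,9,10}→4  {3,4,5,6,7,8,9,10}→1
  9 left: {0,3,4,5,6,7,8,9,10}→5  {2,3,4,5,6,7,8,9,10}→1
  placing 0:m first → 1 extensions
  placing 1:l first → 6 extensions
total linear extensions = 7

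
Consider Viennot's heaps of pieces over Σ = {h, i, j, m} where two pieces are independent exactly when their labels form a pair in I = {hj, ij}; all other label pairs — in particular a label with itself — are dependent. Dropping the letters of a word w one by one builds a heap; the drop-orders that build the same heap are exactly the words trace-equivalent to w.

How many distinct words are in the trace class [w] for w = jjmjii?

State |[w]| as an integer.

#0=j has no predecessor
#1=j depends on [0:j]
#2=m depends on [1:j]
#3=j depends on [2:m]
#4=i depends on [2:m]
#5=i depends on [4:i]
sources: [0:j]
N(rest) = Σ N(rest − s) over sources s of rest; N(one piece) = 1:
  size 1 → [3]=1  [5]=1
  size 2 → [3,5]=2  [4,5]=1
  size 3 → [3,4,5]=3
  size 4 → [2,3,4,5]=3
  first=0(j) contributes 3

3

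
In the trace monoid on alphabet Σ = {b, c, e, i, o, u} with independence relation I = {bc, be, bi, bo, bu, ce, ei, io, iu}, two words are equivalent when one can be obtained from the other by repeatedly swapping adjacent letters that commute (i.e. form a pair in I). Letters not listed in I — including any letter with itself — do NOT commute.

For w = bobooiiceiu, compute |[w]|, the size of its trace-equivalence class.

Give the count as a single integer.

3300

#0=b has no predecessor
#1=o has no predecessor
#2=b depends on [0:b]
#3=o depends on [1:o]
#4=o depends on [3:o]
#5=i has no predecessor
#6=i depends on [5:i]
#7=c depends on [4:o, 6:i]
#8=e depends on [4:o]
#9=i depends on [7:c]
#10=u depends on [7:c, 8:e]
sources: [0:b, 1:o, 5:i]
N(rest) = Σ N(rest − s) over sources s of rest; N(one piece) = 1:
  size 1 → [2]=1  [9]=1  [10]=1
  size 2 → [0,2]=1  [2,9]=2  [2,10]=2  [8,10]=1  [9,10]=2
  size 3 → [0,2,9]=3  [0,2,10]=3  [2,8,10]=3  [2,9,10]=6  [7,9,10]=2  [8,9,10]=3
  size 4 → [0,2,8,10]=6  [0,2,9,10]=12  [2,7,9,10]=8  [2,8,9,10]=12  [6,7,9,10]=2  [7,8,9,10]=5
  size 5 → [0,2,7,9,10]=20  [0,2,8,9,10]=30  [2,6,7,9,10]=10  [2,7,8,9,10]=25  [4,7,8,9,10]=5  [5,6,7,9,10]=2  [6,7,8,9,10]=7
  size 6 → [0,2,6,7,9,10]=30  [0,2,7,8,9,10]=75  [2,4,7,8,9,10]=30  [2,5,6,7,9,10]=12  [2,6,7,8,9,10]=42  [3,4,7,8,9,10]=5  [4,6,7,8,9,10]=12  [5,6,7,8,9,10]=9
  size 7 → [0,2,4,7,8,9,10]=105  [0,2,5,6,7,9,10]=42  [0,2,6,7,8,9,10]=147  [1,3,4,7,8,9,10]=5  [2,3,4,7,8,9,10]=35  [2,4,6,7,8,9,10]=84  [2,5,6,7,8,9,10]=63  [3,4,6,7,8,9,10]=17  [4,5,6,7,8,9,10]=21
  size 8 → [0,2,3,4,7,8,9,10]=140  [0,2,4,6,7,8,9,10]=336  [0,2,5,6,7,8,9,10]=252  [1,2,3,4,7,8,9,10]=40  [1,3,4,6,7,8,9,10]=22  [2,3,4,6,7,8,9,10]=136  [2,4,5,6,7,8,9,10]=168  [3,4,5,6,7,8,9,10]=38
  size 9 → [0,1,2,3,4,7,8,9,10]=180  [0,2,3,4,6,7,8,9,10]=612  [0,2,4,5,6,7,8,9,10]=756  [1,2,3,4,6,7,8,9,10]=198  [1,3,4,5,6,7,8,9,10]=60  [2,3,4,5,6,7,8,9,10]=342
  first=0(b) contributes 600
  first=1(o) contributes 1710
  first=5(i) contributes 990
|[w]| = 3300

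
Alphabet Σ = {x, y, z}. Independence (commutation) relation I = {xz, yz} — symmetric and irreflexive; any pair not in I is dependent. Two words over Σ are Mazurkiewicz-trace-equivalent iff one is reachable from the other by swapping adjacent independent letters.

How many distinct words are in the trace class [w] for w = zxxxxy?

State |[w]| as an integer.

6

piece 0:z — minimal
piece 1:x — minimal
piece 2:x rests on {1:x}
piece 3:x rests on {2:x}
piece 4:x rests on {3:x}
piece 5:y rests on {4:x}
minimal pieces: {0:z, 1:x}
ways to finish when only these pieces remain (= sum over removing one remaining piece with nothing left below it):
  1 left: {0}→1  {5}→1
  2 left: {0,5}→2  {4,5}→1
  3 left: {0,4,5}→3  {3,4,5}→1
  4 left: {0,3,4,5}→4  {2,3,4,5}→1
  placing 0:z first → 1 extensions
  placing 1:x first → 5 extensions
total linear extensions = 6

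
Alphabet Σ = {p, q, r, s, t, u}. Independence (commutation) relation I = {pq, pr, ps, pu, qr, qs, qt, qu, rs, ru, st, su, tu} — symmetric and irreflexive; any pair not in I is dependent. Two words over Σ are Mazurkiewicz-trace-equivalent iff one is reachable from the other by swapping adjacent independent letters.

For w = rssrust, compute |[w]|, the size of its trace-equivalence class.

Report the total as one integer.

piece 0:r — minimal
piece 1:s — minimal
piece 2:s rests on {1:s}
piece 3:r rests on {0:r}
piece 4:u — minimal
piece 5:s rests on {2:s}
piece 6:t rests on {3:r}
minimal pieces: {0:r, 1:s, 4:u}
ways to finish when only these pieces remain (= sum over removing one remaining piece with nothing left below it):
  1 left: {4}→1  {5}→1  {6}→1
  2 left: {2,5}→1  {3,6}→1  {4,5}→2  {4,6}→2  {5,6}→2
  3 left: {0,3,6}→1  {1,2,5}→1  {2,4,5}→3  {2,5,6}→3  {3,4,6}→3  {3,5,6}→3  {4,5,6}→6
  4 left: {0,3,4,6}→4  {0,3,5,6}→4  {1,2,4,5}→4  {1,2,5,6}→4  {2,3,5,6}→6  {2,4,5,6}→12  {3,4,5,6}→12
  5 left: {0,2,3,5,6}→10  {0,3,4,5,6}→20  {1,2,3,5,6}→10  {1,2,4,5,6}→20  {2,3,4,5,6}→30
  placing 0:r first → 60 extensions
  placing 1:s first → 60 extensions
  placing 4:u first → 20 extensions
total linear extensions = 140

140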